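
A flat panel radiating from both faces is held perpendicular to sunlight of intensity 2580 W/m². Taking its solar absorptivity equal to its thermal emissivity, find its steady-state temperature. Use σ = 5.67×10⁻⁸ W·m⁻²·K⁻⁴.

Absorbed flux αS = emitted flux 2εσT⁴ per unit area; with α = ε this gives T = (S/2σ)^(1/4).
T = (2580 / (2 × 5.67×10⁻⁸))^(1/4) = (2.28×10^10)^(1/4).
T = 388 K.

T ≈ 388 K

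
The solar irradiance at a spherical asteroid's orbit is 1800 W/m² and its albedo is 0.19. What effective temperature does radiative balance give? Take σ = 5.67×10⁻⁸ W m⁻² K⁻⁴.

Power absorbed = (1−a)S·πR²; power emitted = 4πR²σT⁴. Equating and cancelling πR²:
T = ((1−a)S / 4σ)^(1/4) = (1460 / (4 × 5.67×10⁻⁸))^(1/4) = (6.43×10^9)^(1/4).
T = 283 K.

T ≈ 283 K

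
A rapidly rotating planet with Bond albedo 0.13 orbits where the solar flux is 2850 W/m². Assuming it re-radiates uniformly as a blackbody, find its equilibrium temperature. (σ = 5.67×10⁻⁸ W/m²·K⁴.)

T ≈ 323 K

Power absorbed = (1−a)S·πR²; power emitted = 4πR²σT⁴. Equating and cancelling πR²:
T = ((1−a)S / 4σ)^(1/4) = (2480 / (4 × 5.67×10⁻⁸))^(1/4) = (1.09×10^10)^(1/4).
T = 323 K.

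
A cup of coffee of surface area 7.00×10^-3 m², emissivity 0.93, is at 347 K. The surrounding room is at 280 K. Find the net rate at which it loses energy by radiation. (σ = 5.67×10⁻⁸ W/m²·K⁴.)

Q = εσA(T⁴ − T_s⁴). T⁴ − T_s⁴ = (347)⁴ − (280)⁴ = 1.45×10^10 − 6.15×10^9 = 8.35×10^9 K⁴.
Q = 0.93 × 5.67×10⁻⁸ × 7.00×10^-3 × 8.35×10^9 = 3.08 W.

Q ≈ 3.08 W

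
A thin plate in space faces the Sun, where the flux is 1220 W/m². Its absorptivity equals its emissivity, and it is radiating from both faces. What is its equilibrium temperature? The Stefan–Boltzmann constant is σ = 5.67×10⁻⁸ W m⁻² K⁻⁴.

T ≈ 322 K

Absorbed flux αS = emitted flux 2εσT⁴ per unit area; with α = ε this gives T = (S/2σ)^(1/4).
T = (1220 / (2 × 5.67×10⁻⁸))^(1/4) = (1.08×10^10)^(1/4).
T = 322 K.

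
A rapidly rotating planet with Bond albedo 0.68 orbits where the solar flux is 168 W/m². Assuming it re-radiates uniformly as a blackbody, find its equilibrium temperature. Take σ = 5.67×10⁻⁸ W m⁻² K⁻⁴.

Power absorbed = (1−a)S·πR²; power emitted = 4πR²σT⁴. Equating and cancelling πR²:
T = ((1−a)S / 4σ)^(1/4) = (53.8 / (4 × 5.67×10⁻⁸))^(1/4) = (2.37×10^8)^(1/4).
T = 124 K.

T ≈ 124 K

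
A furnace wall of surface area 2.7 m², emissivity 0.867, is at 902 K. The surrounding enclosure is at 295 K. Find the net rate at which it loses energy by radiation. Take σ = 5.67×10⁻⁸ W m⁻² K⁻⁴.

Q ≈ 86900 W

Q = εσA(T⁴ − T_s⁴). T⁴ − T_s⁴ = (902)⁴ − (295)⁴ = 6.62×10^11 − 7.57×10^9 = 6.54×10^11 K⁴.
Q = 0.867 × 5.67×10⁻⁸ × 2.70 × 6.54×10^11 = 86900 W.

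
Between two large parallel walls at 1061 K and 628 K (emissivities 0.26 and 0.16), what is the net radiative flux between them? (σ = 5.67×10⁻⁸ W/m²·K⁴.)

For two large parallel gray plates, q = σ(T₁⁴ − T₂⁴) / (1/ε₁ + 1/ε₂ − 1).
1/ε₁ + 1/ε₂ − 1 = 1/0.26 + 1/0.16 − 1 = 9.096.
T₁⁴ − T₂⁴ = 1.27×10^12 − 1.56×10^11 = 1.11×10^12 K⁴.
q = 5.67×10⁻⁸ × 1.11×10^12 / 9.096 = 6930 W/m².

q ≈ 6930 W/m²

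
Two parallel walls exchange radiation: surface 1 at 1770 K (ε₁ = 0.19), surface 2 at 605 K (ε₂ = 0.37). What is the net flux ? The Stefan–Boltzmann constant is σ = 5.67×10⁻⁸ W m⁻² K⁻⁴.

For two large parallel gray plates, q = σ(T₁⁴ − T₂⁴) / (1/ε₁ + 1/ε₂ − 1).
1/ε₁ + 1/ε₂ − 1 = 1/0.19 + 1/0.37 − 1 = 6.966.
T₁⁴ − T₂⁴ = 9.82×10^12 − 1.34×10^11 = 9.68×10^12 K⁴.
q = 5.67×10⁻⁸ × 9.68×10^12 / 6.966 = 78800 W/m².

q ≈ 78800 W/m²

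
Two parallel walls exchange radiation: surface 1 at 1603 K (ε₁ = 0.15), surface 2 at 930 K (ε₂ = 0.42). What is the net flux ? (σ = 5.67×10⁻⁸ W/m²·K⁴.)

q ≈ 41300 W/m²

For two large parallel gray plates, q = σ(T₁⁴ − T₂⁴) / (1/ε₁ + 1/ε₂ − 1).
1/ε₁ + 1/ε₂ − 1 = 1/0.15 + 1/0.42 − 1 = 8.048.
T₁⁴ − T₂⁴ = 6.60×10^12 − 7.48×10^11 = 5.85×10^12 K⁴.
q = 5.67×10⁻⁸ × 5.85×10^12 / 8.048 = 41300 W/m².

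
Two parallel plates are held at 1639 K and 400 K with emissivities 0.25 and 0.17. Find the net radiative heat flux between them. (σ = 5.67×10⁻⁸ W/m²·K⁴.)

q ≈ 45900 W/m²

For two large parallel gray plates, q = σ(T₁⁴ − T₂⁴) / (1/ε₁ + 1/ε₂ − 1).
1/ε₁ + 1/ε₂ − 1 = 1/0.25 + 1/0.17 − 1 = 8.882.
T₁⁴ − T₂⁴ = 7.22×10^12 − 2.56×10^10 = 7.19×10^12 K⁴.
q = 5.67×10⁻⁸ × 7.19×10^12 / 8.882 = 45900 W/m².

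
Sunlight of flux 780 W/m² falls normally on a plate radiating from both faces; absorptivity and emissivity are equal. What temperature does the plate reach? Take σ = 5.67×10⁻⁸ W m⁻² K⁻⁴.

Absorbed flux αS = emitted flux 2εσT⁴ per unit area; with α = ε this gives T = (S/2σ)^(1/4).
T = (780 / (2 × 5.67×10⁻⁸))^(1/4) = (6.88×10^9)^(1/4).
T = 288 K.

T ≈ 288 K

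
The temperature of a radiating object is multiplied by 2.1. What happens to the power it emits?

factor ≈ 19.4

P ∝ T⁴, so the power scales as (2.1)⁴ = 19.4.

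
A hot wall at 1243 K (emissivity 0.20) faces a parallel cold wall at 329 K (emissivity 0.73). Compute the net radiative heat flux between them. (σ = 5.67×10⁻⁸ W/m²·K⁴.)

For two large parallel gray plates, q = σ(T₁⁴ − T₂⁴) / (1/ε₁ + 1/ε₂ − 1).
1/ε₁ + 1/ε₂ − 1 = 1/0.20 + 1/0.73 − 1 = 5.370.
T₁⁴ − T₂⁴ = 2.39×10^12 − 1.17×10^10 = 2.38×10^12 K⁴.
q = 5.67×10⁻⁸ × 2.38×10^12 / 5.370 = 25100 W/m².

q ≈ 25100 W/m²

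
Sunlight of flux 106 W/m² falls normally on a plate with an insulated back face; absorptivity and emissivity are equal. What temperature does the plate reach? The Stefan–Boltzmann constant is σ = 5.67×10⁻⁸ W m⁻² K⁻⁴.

Absorbed flux αS = emitted flux εσT⁴ (one radiating face); with α = ε, T = (S/σ)^(1/4).
T = (106 / 5.67×10⁻⁸)^(1/4) = (1.87×10^9)^(1/4).
T = 208 K.

T ≈ 208 K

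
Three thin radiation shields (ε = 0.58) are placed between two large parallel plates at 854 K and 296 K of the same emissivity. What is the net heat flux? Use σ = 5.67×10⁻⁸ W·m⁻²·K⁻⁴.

q ≈ 3040 W/m²

Each of the 4 gaps contributes resistance (2/ε − 1) = 2/0.58 − 1 = 2.448; total = 9.793.
q = σ(T₁⁴ − T₂⁴) / 9.793 = 5.67×10⁻⁸ × 5.24×10^11 / 9.793 = 3040 W/m².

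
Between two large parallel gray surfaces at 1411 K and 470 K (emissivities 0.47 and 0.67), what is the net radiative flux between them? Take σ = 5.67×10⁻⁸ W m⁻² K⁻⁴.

For two large parallel gray plates, q = σ(T₁⁴ − T₂⁴) / (1/ε₁ + 1/ε₂ − 1).
1/ε₁ + 1/ε₂ − 1 = 1/0.47 + 1/0.67 − 1 = 2.620.
T₁⁴ − T₂⁴ = 3.96×10^12 − 4.88×10^10 = 3.91×10^12 K⁴.
q = 5.67×10⁻⁸ × 3.91×10^12 / 2.620 = 84700 W/m².

q ≈ 84700 W/m²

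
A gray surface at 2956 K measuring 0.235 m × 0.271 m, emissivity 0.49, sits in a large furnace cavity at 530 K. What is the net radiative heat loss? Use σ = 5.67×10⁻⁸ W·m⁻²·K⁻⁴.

Q ≈ 1.35×10^5 W

A = 0.235 × 0.271 = 0.0637 m².
Q = εσA(T⁴ − T_s⁴). T⁴ − T_s⁴ = (2956)⁴ − (530)⁴ = 7.64×10^13 − 7.89×10^10 = 7.63×10^13 K⁴.
Q = 0.49 × 5.67×10⁻⁸ × 0.0637 × 7.63×10^13 = 1.35×10^5 W.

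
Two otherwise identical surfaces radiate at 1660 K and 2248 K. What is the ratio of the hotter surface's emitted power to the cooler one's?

ratio ≈ 3.36

P ∝ T⁴, so the ratio is (2248/1660)⁴ = (1.354)⁴ = 3.36.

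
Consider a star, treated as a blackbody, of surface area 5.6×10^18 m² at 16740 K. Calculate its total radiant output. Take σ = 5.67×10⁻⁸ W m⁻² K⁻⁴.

P = σAT⁴ = 5.67×10⁻⁸ × 5.60×10^18 × (16740)⁴ = 5.67×10⁻⁸ × 5.60×10^18 × 7.85×10^16.
P = 2.49×10^28 W.

P ≈ 2.49×10^28 W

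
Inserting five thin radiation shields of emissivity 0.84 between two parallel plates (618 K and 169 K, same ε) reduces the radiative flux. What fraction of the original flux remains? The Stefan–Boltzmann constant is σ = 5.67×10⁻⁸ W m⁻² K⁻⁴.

With N identical shields there are N+1 = 6 gaps in series, each with the same radiative resistance, so the flux falls to 1/(N+1) of its unshielded value.

ratio ≈ 0.167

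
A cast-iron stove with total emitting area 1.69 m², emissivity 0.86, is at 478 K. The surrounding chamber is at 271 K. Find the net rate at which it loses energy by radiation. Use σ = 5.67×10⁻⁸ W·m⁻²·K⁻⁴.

Q = εσA(T⁴ − T_s⁴). T⁴ − T_s⁴ = (478)⁴ − (271)⁴ = 5.22×10^10 − 5.39×10^9 = 4.68×10^10 K⁴.
Q = 0.86 × 5.67×10⁻⁸ × 1.69 × 4.68×10^10 = 3860 W.

Q ≈ 3860 W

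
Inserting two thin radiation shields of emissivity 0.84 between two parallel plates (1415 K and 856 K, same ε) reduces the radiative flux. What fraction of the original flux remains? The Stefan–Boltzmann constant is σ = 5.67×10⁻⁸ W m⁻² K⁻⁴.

With N identical shields there are N+1 = 3 gaps in series, each with the same radiative resistance, so the flux falls to 1/(N+1) of its unshielded value.

ratio ≈ 0.333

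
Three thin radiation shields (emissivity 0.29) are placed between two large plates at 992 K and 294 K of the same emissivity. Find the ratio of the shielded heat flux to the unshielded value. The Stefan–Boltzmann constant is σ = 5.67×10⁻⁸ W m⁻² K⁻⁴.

With N identical shields there are N+1 = 4 gaps in series, each with the same radiative resistance, so the flux falls to 1/(N+1) of its unshielded value.

ratio ≈ 0.250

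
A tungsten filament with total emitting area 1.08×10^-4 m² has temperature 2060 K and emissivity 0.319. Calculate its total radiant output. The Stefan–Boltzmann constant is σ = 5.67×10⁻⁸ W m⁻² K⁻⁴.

P ≈ 35.2 W

P = εσAT⁴ = 0.319 × 5.67×10⁻⁸ × 1.08×10^-4 × (2060)⁴ = 0.319 × 5.67×10⁻⁸ × 1.08×10^-4 × 1.80×10^13.
P = 35.2 W.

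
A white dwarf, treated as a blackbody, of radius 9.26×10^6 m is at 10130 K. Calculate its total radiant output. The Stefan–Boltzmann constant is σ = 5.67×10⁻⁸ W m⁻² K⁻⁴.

A = 4πr² = 4π × (9.26×10^6)² = 1.08×10^15 m².
P = σAT⁴ = 5.67×10⁻⁸ × 1.08×10^15 × (10130)⁴ = 5.67×10⁻⁸ × 1.08×10^15 × 1.05×10^16.
P = 6.43×10^23 W.

P ≈ 6.43×10^23 W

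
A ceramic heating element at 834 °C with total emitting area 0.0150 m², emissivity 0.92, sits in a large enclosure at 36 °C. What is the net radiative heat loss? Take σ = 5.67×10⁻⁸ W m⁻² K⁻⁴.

Q ≈ 1170 W

Convert: 834 °C = 1107 K; 36 °C = 309 K.
Q = εσA(T⁴ − T_s⁴). T⁴ − T_s⁴ = (1107)⁴ − (309)⁴ = 1.50×10^12 − 9.12×10^9 = 1.49×10^12 K⁴.
Q = 0.92 × 5.67×10⁻⁸ × 0.0150 × 1.49×10^12 = 1170 W.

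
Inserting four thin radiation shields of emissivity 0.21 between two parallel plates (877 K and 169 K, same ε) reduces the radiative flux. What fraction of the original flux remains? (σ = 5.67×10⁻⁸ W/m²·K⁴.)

With N identical shields there are N+1 = 5 gaps in series, each with the same radiative resistance, so the flux falls to 1/(N+1) of its unshielded value.

ratio ≈ 0.200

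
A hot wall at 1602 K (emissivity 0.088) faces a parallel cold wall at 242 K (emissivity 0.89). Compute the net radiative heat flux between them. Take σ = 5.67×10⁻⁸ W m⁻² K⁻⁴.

q ≈ 32500 W/m²

For two large parallel gray plates, q = σ(T₁⁴ − T₂⁴) / (1/ε₁ + 1/ε₂ − 1).
1/ε₁ + 1/ε₂ − 1 = 1/0.088 + 1/0.89 − 1 = 11.49.
T₁⁴ − T₂⁴ = 6.59×10^12 − 3.43×10^9 = 6.58×10^12 K⁴.
q = 5.67×10⁻⁸ × 6.58×10^12 / 11.49 = 32500 W/m².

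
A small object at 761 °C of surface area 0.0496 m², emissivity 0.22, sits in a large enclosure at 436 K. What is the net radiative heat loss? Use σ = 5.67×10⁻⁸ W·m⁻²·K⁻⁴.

Q ≈ 685 W

Convert: 761 °C = 1034 K.
Q = εσA(T⁴ − T_s⁴). T⁴ − T_s⁴ = (1034)⁴ − (436)⁴ = 1.14×10^12 − 3.61×10^10 = 1.11×10^12 K⁴.
Q = 0.22 × 5.67×10⁻⁸ × 0.0496 × 1.11×10^12 = 685 W.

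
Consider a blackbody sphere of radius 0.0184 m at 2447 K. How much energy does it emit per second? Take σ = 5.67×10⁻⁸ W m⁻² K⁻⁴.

A = 4πr² = 4π × (0.0184)² = 4.25×10^-3 m².
P = σAT⁴ = 5.67×10⁻⁸ × 4.25×10^-3 × (2447)⁴ = 5.67×10⁻⁸ × 4.25×10^-3 × 3.59×10^13.
P = 8650 W.

P ≈ 8650 W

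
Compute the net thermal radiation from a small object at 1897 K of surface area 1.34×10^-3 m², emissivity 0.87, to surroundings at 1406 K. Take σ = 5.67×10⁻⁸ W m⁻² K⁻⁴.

Q ≈ 598 W

Q = εσA(T⁴ − T_s⁴). T⁴ − T_s⁴ = (1897)⁴ − (1406)⁴ = 1.29×10^13 − 3.91×10^12 = 9.04×10^12 K⁴.
Q = 0.87 × 5.67×10⁻⁸ × 1.34×10^-3 × 9.04×10^12 = 598 W.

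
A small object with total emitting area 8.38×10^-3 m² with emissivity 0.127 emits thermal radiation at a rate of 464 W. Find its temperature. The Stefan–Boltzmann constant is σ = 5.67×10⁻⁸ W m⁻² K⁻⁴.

T ≈ 1670 K

From P = εσAT⁴, T = (P / εσA)^(1/4) = (464 / (0.127 × 5.67×10⁻⁸ × 8.38×10^-3))^(1/4).
T = (7.69×10^12)^(1/4) = 1670 K.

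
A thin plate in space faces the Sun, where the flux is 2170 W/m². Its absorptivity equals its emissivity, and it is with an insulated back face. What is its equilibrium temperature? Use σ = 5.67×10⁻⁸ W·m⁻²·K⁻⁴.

T ≈ 442 K

Absorbed flux αS = emitted flux εσT⁴ (one radiating face); with α = ε, T = (S/σ)^(1/4).
T = (2170 / 5.67×10⁻⁸)^(1/4) = (3.83×10^10)^(1/4).
T = 442 K.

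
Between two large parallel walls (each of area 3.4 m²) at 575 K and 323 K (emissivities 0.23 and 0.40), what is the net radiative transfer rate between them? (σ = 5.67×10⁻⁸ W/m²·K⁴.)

Q ≈ 3240 W

For two large parallel gray plates, q = σ(T₁⁴ − T₂⁴) / (1/ε₁ + 1/ε₂ − 1).
1/ε₁ + 1/ε₂ − 1 = 1/0.23 + 1/0.40 − 1 = 5.848.
T₁⁴ − T₂⁴ = 1.09×10^11 − 1.09×10^10 = 9.84×10^10 K⁴.
q = 5.67×10⁻⁸ × 9.84×10^10 / 5.848 = 954 W/m².
Q = q·A = 954 × 3.4 = 3240 W.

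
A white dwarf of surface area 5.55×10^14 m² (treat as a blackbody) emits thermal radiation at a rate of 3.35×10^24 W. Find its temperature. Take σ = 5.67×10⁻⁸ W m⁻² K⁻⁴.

From P = σAT⁴, T = (P / σA)^(1/4) = (3.35×10^24 / (5.67×10⁻⁸ × 5.55×10^14))^(1/4).
T = (1.06×10^17)^(1/4) = 18100 K.

T ≈ 18100 K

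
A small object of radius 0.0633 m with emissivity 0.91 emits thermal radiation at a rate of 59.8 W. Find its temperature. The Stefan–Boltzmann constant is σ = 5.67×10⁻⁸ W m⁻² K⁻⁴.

A = 4πr² = 4π × (0.0633)² = 0.0504 m².
From P = εσAT⁴, T = (P / εσA)^(1/4) = (59.8 / (0.91 × 5.67×10⁻⁸ × 0.0504))^(1/4).
T = (2.30×10^10)^(1/4) = 390 K.

T ≈ 390 K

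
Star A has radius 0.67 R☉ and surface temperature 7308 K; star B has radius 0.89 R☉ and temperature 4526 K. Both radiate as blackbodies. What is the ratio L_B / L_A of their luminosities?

L = 4πR²σT⁴ ∝ R²T⁴, so L_B/L_A = (0.89/0.67)² × (4526/7308)⁴ = 1.76 × 0.147 = 0.260.

L_B/L_A ≈ 0.260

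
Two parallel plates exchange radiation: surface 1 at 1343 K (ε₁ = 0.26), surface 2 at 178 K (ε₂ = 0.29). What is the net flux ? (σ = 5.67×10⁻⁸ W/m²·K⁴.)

For two large parallel gray plates, q = σ(T₁⁴ − T₂⁴) / (1/ε₁ + 1/ε₂ − 1).
1/ε₁ + 1/ε₂ − 1 = 1/0.26 + 1/0.29 − 1 = 6.294.
T₁⁴ − T₂⁴ = 3.25×10^12 − 1.00×10^9 = 3.25×10^12 K⁴.
q = 5.67×10⁻⁸ × 3.25×10^12 / 6.294 = 29300 W/m².

q ≈ 29300 W/m²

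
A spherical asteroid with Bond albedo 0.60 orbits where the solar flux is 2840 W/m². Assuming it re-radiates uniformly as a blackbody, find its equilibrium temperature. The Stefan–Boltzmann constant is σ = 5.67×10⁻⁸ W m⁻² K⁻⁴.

Power absorbed = (1−a)S·πR²; power emitted = 4πR²σT⁴. Equating and cancelling πR²:
T = ((1−a)S / 4σ)^(1/4) = (1140 / (4 × 5.67×10⁻⁸))^(1/4) = (5.01×10^9)^(1/4).
T = 266 K.

T ≈ 266 K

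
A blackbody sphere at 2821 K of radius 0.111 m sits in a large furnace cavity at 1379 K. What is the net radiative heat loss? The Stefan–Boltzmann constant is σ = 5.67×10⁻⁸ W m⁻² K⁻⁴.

Q ≈ 5.24×10^5 W

A = 4πr² = 4π × (0.111)² = 0.155 m².
Q = σA(T⁴ − T_s⁴). T⁴ − T_s⁴ = (2821)⁴ − (1379)⁴ = 6.33×10^13 − 3.62×10^12 = 5.97×10^13 K⁴.
Q = 5.67×10⁻⁸ × 0.155 × 5.97×10^13 = 5.24×10^5 W.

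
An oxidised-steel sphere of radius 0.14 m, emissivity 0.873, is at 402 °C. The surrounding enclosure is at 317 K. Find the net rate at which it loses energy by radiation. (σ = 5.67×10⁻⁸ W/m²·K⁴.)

A = 4πr² = 4π × (0.14)² = 0.246 m².
Convert: 402 °C = 675 K.
Q = εσA(T⁴ − T_s⁴). T⁴ − T_s⁴ = (675)⁴ − (317)⁴ = 2.08×10^11 − 1.01×10^10 = 1.97×10^11 K⁴.
Q = 0.873 × 5.67×10⁻⁸ × 0.246 × 1.97×10^11 = 2410 W.

Q ≈ 2410 W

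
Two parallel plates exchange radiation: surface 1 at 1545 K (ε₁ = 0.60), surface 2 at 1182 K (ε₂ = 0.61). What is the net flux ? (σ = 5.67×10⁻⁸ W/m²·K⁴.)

For two large parallel gray plates, q = σ(T₁⁴ − T₂⁴) / (1/ε₁ + 1/ε₂ − 1).
1/ε₁ + 1/ε₂ − 1 = 1/0.60 + 1/0.61 − 1 = 2.306.
T₁⁴ − T₂⁴ = 5.70×10^12 − 1.95×10^12 = 3.75×10^12 K⁴.
q = 5.67×10⁻⁸ × 3.75×10^12 / 2.306 = 92100 W/m².

q ≈ 92100 W/m²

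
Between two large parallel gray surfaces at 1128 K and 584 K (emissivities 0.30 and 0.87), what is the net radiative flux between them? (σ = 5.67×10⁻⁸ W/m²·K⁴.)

q ≈ 24500 W/m²

For two large parallel gray plates, q = σ(T₁⁴ − T₂⁴) / (1/ε₁ + 1/ε₂ − 1).
1/ε₁ + 1/ε₂ − 1 = 1/0.30 + 1/0.87 − 1 = 3.483.
T₁⁴ − T₂⁴ = 1.62×10^12 − 1.16×10^11 = 1.50×10^12 K⁴.
q = 5.67×10⁻⁸ × 1.50×10^12 / 3.483 = 24500 W/m².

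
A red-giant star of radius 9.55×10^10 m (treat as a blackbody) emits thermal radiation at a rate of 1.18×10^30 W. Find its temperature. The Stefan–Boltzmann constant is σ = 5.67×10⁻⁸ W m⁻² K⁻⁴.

A = 4πr² = 4π × (9.55×10^10)² = 1.15×10^23 m².
From P = σAT⁴, T = (P / σA)^(1/4) = (1.18×10^30 / (5.67×10⁻⁸ × 1.15×10^23))^(1/4).
T = (1.82×10^14)^(1/4) = 3670 K.

T ≈ 3670 K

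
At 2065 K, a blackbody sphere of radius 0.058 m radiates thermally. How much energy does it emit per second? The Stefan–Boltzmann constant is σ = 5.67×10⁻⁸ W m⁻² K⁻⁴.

A = 4πr² = 4π × (0.058)² = 0.0423 m².
P = σAT⁴ = 5.67×10⁻⁸ × 0.0423 × (2065)⁴ = 5.67×10⁻⁸ × 0.0423 × 1.82×10^13.
P = 43600 W.

P ≈ 43600 W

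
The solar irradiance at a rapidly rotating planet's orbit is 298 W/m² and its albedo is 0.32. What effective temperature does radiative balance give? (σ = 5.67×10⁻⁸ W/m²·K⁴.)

T ≈ 173 K

Power absorbed = (1−a)S·πR²; power emitted = 4πR²σT⁴. Equating and cancelling πR²:
T = ((1−a)S / 4σ)^(1/4) = (203 / (4 × 5.67×10⁻⁸))^(1/4) = (8.93×10^8)^(1/4).
T = 173 K.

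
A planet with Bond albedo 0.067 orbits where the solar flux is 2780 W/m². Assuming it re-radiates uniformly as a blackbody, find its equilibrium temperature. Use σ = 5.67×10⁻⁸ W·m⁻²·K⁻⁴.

T ≈ 327 K

Power absorbed = (1−a)S·πR²; power emitted = 4πR²σT⁴. Equating and cancelling πR²:
T = ((1−a)S / 4σ)^(1/4) = (2590 / (4 × 5.67×10⁻⁸))^(1/4) = (1.14×10^10)^(1/4).
T = 327 K.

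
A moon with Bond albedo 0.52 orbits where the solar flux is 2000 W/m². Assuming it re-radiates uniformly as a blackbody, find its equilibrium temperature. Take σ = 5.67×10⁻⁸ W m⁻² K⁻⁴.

T ≈ 255 K

Power absorbed = (1−a)S·πR²; power emitted = 4πR²σT⁴. Equating and cancelling πR²:
T = ((1−a)S / 4σ)^(1/4) = (960 / (4 × 5.67×10⁻⁸))^(1/4) = (4.23×10^9)^(1/4).
T = 255 K.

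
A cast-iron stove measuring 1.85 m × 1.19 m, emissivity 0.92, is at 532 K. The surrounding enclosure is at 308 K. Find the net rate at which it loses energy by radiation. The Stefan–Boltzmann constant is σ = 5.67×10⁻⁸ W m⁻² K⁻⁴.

A = 1.85 × 1.19 = 2.20 m².
Q = εσA(T⁴ − T_s⁴). T⁴ − T_s⁴ = (532)⁴ − (308)⁴ = 8.01×10^10 − 9.00×10^9 = 7.11×10^10 K⁴.
Q = 0.92 × 5.67×10⁻⁸ × 2.20 × 7.11×10^10 = 8170 W.

Q ≈ 8170 W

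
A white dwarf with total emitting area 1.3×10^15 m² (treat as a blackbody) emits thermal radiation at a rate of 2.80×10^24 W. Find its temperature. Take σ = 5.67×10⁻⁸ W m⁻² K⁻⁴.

T ≈ 14000 K

From P = σAT⁴, T = (P / σA)^(1/4) = (2.80×10^24 / (5.67×10⁻⁸ × 1.30×10^15))^(1/4).
T = (3.80×10^16)^(1/4) = 14000 K.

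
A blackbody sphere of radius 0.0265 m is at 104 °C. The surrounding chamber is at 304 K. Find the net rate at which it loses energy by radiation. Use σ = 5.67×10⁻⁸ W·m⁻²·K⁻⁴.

A = 4πr² = 4π × (0.0265)² = 8.82×10^-3 m².
Convert: 104 °C = 377 K.
Q = σA(T⁴ − T_s⁴). T⁴ − T_s⁴ = (377)⁴ − (304)⁴ = 2.02×10^10 − 8.54×10^9 = 1.17×10^10 K⁴.
Q = 5.67×10⁻⁸ × 8.82×10^-3 × 1.17×10^10 = 5.83 W.

Q ≈ 5.83 W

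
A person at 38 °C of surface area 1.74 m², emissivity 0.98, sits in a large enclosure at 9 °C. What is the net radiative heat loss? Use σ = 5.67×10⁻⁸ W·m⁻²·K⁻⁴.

Convert: 38 °C = 311 K; 9 °C = 282 K.
Q = εσA(T⁴ − T_s⁴). T⁴ − T_s⁴ = (311)⁴ − (282)⁴ = 9.35×10^9 − 6.32×10^9 = 3.03×10^9 K⁴.
Q = 0.98 × 5.67×10⁻⁸ × 1.74 × 3.03×10^9 = 293 W.

Q ≈ 293 W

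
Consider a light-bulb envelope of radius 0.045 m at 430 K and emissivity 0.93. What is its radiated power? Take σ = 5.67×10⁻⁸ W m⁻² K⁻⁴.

P ≈ 45.9 W

A = 4πr² = 4π × (0.045)² = 0.0254 m².
P = εσAT⁴ = 0.93 × 5.67×10⁻⁸ × 0.0254 × (430)⁴ = 0.93 × 5.67×10⁻⁸ × 0.0254 × 3.42×10^10.
P = 45.9 W.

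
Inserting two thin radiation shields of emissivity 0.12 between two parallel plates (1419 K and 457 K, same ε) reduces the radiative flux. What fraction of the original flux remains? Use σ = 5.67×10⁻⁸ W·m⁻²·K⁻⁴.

ratio ≈ 0.333

With N identical shields there are N+1 = 3 gaps in series, each with the same radiative resistance, so the flux falls to 1/(N+1) of its unshielded value.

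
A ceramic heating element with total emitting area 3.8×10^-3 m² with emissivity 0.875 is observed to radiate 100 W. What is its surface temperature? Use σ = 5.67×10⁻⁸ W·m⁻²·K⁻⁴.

From P = εσAT⁴, T = (P / εσA)^(1/4) = (100 / (0.875 × 5.67×10⁻⁸ × 3.80×10^-3))^(1/4).
T = (5.30×10^11)^(1/4) = 853 K.

T ≈ 853 K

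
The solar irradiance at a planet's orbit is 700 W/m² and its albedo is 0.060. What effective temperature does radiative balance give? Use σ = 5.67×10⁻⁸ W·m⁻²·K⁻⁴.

Power absorbed = (1−a)S·πR²; power emitted = 4πR²σT⁴. Equating and cancelling πR²:
T = ((1−a)S / 4σ)^(1/4) = (658 / (4 × 5.67×10⁻⁸))^(1/4) = (2.90×10^9)^(1/4).
T = 232 K.

T ≈ 232 K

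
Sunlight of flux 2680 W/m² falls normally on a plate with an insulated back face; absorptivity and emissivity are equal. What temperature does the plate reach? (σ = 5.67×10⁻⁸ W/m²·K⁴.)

T ≈ 466 K

Absorbed flux αS = emitted flux εσT⁴ (one radiating face); with α = ε, T = (S/σ)^(1/4).
T = (2680 / 5.67×10⁻⁸)^(1/4) = (4.73×10^10)^(1/4).
T = 466 K.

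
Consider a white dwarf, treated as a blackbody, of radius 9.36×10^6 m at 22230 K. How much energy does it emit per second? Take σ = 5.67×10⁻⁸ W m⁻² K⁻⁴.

A = 4πr² = 4π × (9.36×10^6)² = 1.10×10^15 m².
P = σAT⁴ = 5.67×10⁻⁸ × 1.10×10^15 × (22230)⁴ = 5.67×10⁻⁸ × 1.10×10^15 × 2.44×10^17.
P = 1.52×10^25 W.

P ≈ 1.52×10^25 W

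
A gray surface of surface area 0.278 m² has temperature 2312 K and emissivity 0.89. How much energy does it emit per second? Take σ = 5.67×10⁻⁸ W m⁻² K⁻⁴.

P = εσAT⁴ = 0.89 × 5.67×10⁻⁸ × 0.278 × (2312)⁴ = 0.89 × 5.67×10⁻⁸ × 0.278 × 2.86×10^13.
P = 4.01×10^5 W.

P ≈ 4.01×10^5 W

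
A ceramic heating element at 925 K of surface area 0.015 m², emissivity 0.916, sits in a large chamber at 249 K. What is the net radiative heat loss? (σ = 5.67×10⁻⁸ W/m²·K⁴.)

Q ≈ 567 W

Q = εσA(T⁴ − T_s⁴). T⁴ − T_s⁴ = (925)⁴ − (249)⁴ = 7.32×10^11 − 3.84×10^9 = 7.28×10^11 K⁴.
Q = 0.916 × 5.67×10⁻⁸ × 0.0150 × 7.28×10^11 = 567 W.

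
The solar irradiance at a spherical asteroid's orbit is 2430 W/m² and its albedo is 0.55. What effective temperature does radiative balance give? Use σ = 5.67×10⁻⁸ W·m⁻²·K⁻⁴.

Power absorbed = (1−a)S·πR²; power emitted = 4πR²σT⁴. Equating and cancelling πR²:
T = ((1−a)S / 4σ)^(1/4) = (1090 / (4 × 5.67×10⁻⁸))^(1/4) = (4.82×10^9)^(1/4).
T = 264 K.

T ≈ 264 K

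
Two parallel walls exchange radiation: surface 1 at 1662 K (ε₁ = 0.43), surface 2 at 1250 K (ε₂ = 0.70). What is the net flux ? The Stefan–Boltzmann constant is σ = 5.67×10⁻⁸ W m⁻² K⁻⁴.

For two large parallel gray plates, q = σ(T₁⁴ − T₂⁴) / (1/ε₁ + 1/ε₂ − 1).
1/ε₁ + 1/ε₂ − 1 = 1/0.43 + 1/0.70 − 1 = 2.754.
T₁⁴ − T₂⁴ = 7.63×10^12 − 2.44×10^12 = 5.19×10^12 K⁴.
q = 5.67×10⁻⁸ × 5.19×10^12 / 2.754 = 1.07×10^5 W/m².

q ≈ 1.07×10^5 W/m²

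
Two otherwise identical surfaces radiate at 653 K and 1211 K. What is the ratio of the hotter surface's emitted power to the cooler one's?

ratio ≈ 11.8

P ∝ T⁴, so the ratio is (1211/653)⁴ = (1.855)⁴ = 11.8.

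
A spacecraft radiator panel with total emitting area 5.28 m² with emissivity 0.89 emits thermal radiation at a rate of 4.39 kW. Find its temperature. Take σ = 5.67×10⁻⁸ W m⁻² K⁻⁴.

From P = εσAT⁴, T = (P / εσA)^(1/4) = (4390 / (0.89 × 5.67×10⁻⁸ × 5.28))^(1/4).
T = (1.65×10^10)^(1/4) = 358 K.

T ≈ 358 K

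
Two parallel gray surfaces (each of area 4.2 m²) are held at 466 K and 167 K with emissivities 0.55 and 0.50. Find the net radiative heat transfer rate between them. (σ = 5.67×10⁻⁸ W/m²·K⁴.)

Q ≈ 3920 W

For two large parallel gray plates, q = σ(T₁⁴ − T₂⁴) / (1/ε₁ + 1/ε₂ − 1).
1/ε₁ + 1/ε₂ − 1 = 1/0.55 + 1/0.50 − 1 = 2.818.
T₁⁴ − T₂⁴ = 4.72×10^10 − 7.78×10^8 = 4.64×10^10 K⁴.
q = 5.67×10⁻⁸ × 4.64×10^10 / 2.818 = 933 W/m².
Q = q·A = 933 × 4.2 = 3920 W.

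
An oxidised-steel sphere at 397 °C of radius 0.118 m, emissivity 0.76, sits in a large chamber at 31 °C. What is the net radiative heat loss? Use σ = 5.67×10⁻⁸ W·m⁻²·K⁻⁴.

Q ≈ 1450 W

A = 4πr² = 4π × (0.118)² = 0.175 m².
Convert: 397 °C = 670 K; 31 °C = 304 K.
Q = εσA(T⁴ − T_s⁴). T⁴ − T_s⁴ = (670)⁴ − (304)⁴ = 2.02×10^11 − 8.54×10^9 = 1.93×10^11 K⁴.
Q = 0.76 × 5.67×10⁻⁸ × 0.175 × 1.93×10^11 = 1450 W.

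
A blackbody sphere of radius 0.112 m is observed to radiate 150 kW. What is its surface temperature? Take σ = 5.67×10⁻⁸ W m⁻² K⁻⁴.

A = 4πr² = 4π × (0.112)² = 0.158 m².
From P = σAT⁴, T = (P / σA)^(1/4) = (1.50×10^5 / (5.67×10⁻⁸ × 0.158))^(1/4).
T = (1.68×10^13)^(1/4) = 2020 K.

T ≈ 2020 K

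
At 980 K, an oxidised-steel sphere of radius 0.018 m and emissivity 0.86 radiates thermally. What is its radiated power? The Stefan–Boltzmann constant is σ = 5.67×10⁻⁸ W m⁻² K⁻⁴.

A = 4πr² = 4π × (0.018)² = 4.07×10^-3 m².
P = εσAT⁴ = 0.86 × 5.67×10⁻⁸ × 4.07×10^-3 × (980)⁴ = 0.86 × 5.67×10⁻⁸ × 4.07×10^-3 × 9.22×10^11.
P = 183 W.

P ≈ 183 W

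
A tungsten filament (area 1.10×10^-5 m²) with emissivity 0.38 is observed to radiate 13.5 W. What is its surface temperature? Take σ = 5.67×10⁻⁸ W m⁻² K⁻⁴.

T ≈ 2750 K

From P = εσAT⁴, T = (P / εσA)^(1/4) = (13.5 / (0.38 × 5.67×10⁻⁸ × 1.10×10^-5))^(1/4).
T = (5.70×10^13)^(1/4) = 2750 K.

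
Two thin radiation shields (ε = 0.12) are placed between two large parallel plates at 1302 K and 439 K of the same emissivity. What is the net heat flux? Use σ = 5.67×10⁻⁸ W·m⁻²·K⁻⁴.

Each of the 3 gaps contributes resistance (2/ε − 1) = 2/0.12 − 1 = 15.67; total = 47.00.
q = σ(T₁⁴ − T₂⁴) / 47.00 = 5.67×10⁻⁸ × 2.84×10^12 / 47.00 = 3420 W/m².

q ≈ 3420 W/m²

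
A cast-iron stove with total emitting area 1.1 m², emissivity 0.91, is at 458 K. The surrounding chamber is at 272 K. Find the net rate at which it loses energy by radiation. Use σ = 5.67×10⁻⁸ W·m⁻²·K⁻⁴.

Q ≈ 2190 W

Q = εσA(T⁴ − T_s⁴). T⁴ − T_s⁴ = (458)⁴ − (272)⁴ = 4.40×10^10 − 5.47×10^9 = 3.85×10^10 K⁴.
Q = 0.91 × 5.67×10⁻⁸ × 1.10 × 3.85×10^10 = 2190 W.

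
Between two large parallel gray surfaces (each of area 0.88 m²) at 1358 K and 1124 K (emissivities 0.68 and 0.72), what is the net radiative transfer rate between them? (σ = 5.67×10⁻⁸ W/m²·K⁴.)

For two large parallel gray plates, q = σ(T₁⁴ − T₂⁴) / (1/ε₁ + 1/ε₂ − 1).
1/ε₁ + 1/ε₂ − 1 = 1/0.68 + 1/0.72 − 1 = 1.859.
T₁⁴ − T₂⁴ = 3.40×10^12 − 1.60×10^12 = 1.80×10^12 K⁴.
q = 5.67×10⁻⁸ × 1.80×10^12 / 1.859 = 55000 W/m².
Q = q·A = 55000 × 0.88 = 48400 W.

Q ≈ 48400 W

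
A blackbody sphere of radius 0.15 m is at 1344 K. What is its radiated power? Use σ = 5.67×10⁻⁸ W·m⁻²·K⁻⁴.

P ≈ 52300 W

A = 4πr² = 4π × (0.15)² = 0.283 m².
P = σAT⁴ = 5.67×10⁻⁸ × 0.283 × (1344)⁴ = 5.67×10⁻⁸ × 0.283 × 3.26×10^12.
P = 52300 W.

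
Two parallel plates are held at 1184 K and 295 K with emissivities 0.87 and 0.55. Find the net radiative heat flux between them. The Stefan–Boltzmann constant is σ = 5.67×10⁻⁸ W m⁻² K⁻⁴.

q ≈ 56400 W/m²

For two large parallel gray plates, q = σ(T₁⁴ − T₂⁴) / (1/ε₁ + 1/ε₂ − 1).
1/ε₁ + 1/ε₂ − 1 = 1/0.87 + 1/0.55 − 1 = 1.968.
T₁⁴ − T₂⁴ = 1.97×10^12 − 7.57×10^9 = 1.96×10^12 K⁴.
q = 5.67×10⁻⁸ × 1.96×10^12 / 1.968 = 56400 W/m².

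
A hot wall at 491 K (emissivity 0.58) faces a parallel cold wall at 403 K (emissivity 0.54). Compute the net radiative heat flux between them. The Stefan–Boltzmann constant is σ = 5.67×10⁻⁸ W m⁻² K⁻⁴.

For two large parallel gray plates, q = σ(T₁⁴ − T₂⁴) / (1/ε₁ + 1/ε₂ − 1).
1/ε₁ + 1/ε₂ − 1 = 1/0.58 + 1/0.54 − 1 = 2.576.
T₁⁴ − T₂⁴ = 5.81×10^10 − 2.64×10^10 = 3.17×10^10 K⁴.
q = 5.67×10⁻⁸ × 3.17×10^10 / 2.576 = 699 W/m².

q ≈ 699 W/m²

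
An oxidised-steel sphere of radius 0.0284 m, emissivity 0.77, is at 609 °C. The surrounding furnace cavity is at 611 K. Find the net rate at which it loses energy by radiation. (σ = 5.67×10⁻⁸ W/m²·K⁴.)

Q ≈ 206 W

A = 4πr² = 4π × (0.0284)² = 0.0101 m².
Convert: 609 °C = 882 K.
Q = εσA(T⁴ − T_s⁴). T⁴ − T_s⁴ = (882)⁴ − (611)⁴ = 6.05×10^11 − 1.39×10^11 = 4.66×10^11 K⁴.
Q = 0.77 × 5.67×10⁻⁸ × 0.0101 × 4.66×10^11 = 206 W.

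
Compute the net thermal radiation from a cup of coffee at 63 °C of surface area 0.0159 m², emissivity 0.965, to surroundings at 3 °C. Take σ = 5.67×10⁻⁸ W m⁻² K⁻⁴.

Convert: 63 °C = 336 K; 3 °C = 276 K.
Q = εσA(T⁴ − T_s⁴). T⁴ − T_s⁴ = (336)⁴ − (276)⁴ = 1.27×10^10 − 5.80×10^9 = 6.94×10^9 K⁴.
Q = 0.965 × 5.67×10⁻⁸ × 0.0159 × 6.94×10^9 = 6.04 W.

Q ≈ 6.04 W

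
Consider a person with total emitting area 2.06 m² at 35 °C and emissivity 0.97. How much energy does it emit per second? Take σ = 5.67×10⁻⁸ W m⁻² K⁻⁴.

35 °C = 308 K.
Stefan–Boltzmann: P = εσAT⁴ = 0.97 × 5.67×10⁻⁸ × 2.06 × (308)⁴ = 0.97 × 5.67×10⁻⁸ × 2.06 × 9.00×10^9.
P = 1020 W.

P ≈ 1020 W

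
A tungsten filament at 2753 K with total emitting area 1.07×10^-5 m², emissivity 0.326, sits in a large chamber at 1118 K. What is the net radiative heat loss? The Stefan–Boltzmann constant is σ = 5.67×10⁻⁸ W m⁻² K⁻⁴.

Q = εσA(T⁴ − T_s⁴). T⁴ − T_s⁴ = (2753)⁴ − (1118)⁴ = 5.74×10^13 − 1.56×10^12 = 5.59×10^13 K⁴.
Q = 0.326 × 5.67×10⁻⁸ × 1.07×10^-5 × 5.59×10^13 = 11.1 W.

Q ≈ 11.1 W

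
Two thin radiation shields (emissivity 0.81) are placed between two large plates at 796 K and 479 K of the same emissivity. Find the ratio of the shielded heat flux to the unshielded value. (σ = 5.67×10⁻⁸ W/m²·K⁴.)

ratio ≈ 0.333

With N identical shields there are N+1 = 3 gaps in series, each with the same radiative resistance, so the flux falls to 1/(N+1) of its unshielded value.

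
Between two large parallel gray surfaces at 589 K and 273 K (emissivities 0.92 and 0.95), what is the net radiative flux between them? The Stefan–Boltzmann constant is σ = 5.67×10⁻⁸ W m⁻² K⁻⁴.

For two large parallel gray plates, q = σ(T₁⁴ − T₂⁴) / (1/ε₁ + 1/ε₂ − 1).
1/ε₁ + 1/ε₂ − 1 = 1/0.92 + 1/0.95 − 1 = 1.140.
T₁⁴ − T₂⁴ = 1.20×10^11 − 5.55×10^9 = 1.15×10^11 K⁴.
q = 5.67×10⁻⁸ × 1.15×10^11 / 1.140 = 5710 W/m².

q ≈ 5710 W/m²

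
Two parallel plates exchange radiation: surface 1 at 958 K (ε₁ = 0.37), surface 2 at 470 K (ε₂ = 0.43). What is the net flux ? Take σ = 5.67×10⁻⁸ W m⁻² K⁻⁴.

For two large parallel gray plates, q = σ(T₁⁴ − T₂⁴) / (1/ε₁ + 1/ε₂ − 1).
1/ε₁ + 1/ε₂ − 1 = 1/0.37 + 1/0.43 − 1 = 4.028.
T₁⁴ − T₂⁴ = 8.42×10^11 − 4.88×10^10 = 7.93×10^11 K⁴.
q = 5.67×10⁻⁸ × 7.93×10^11 / 4.028 = 11200 W/m².

q ≈ 11200 W/m²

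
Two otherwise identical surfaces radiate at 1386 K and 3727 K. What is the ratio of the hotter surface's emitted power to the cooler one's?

ratio ≈ 52.3

P ∝ T⁴, so the ratio is (3727/1386)⁴ = (2.689)⁴ = 52.3.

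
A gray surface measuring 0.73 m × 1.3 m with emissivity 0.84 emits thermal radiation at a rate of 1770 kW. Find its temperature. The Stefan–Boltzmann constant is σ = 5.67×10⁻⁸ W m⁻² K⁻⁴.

T ≈ 2500 K

A = 0.73 × 1.3 = 0.949 m².
From P = εσAT⁴, T = (P / εσA)^(1/4) = (1.77×10^6 / (0.84 × 5.67×10⁻⁸ × 0.949))^(1/4).
T = (3.92×10^13)^(1/4) = 2500 K.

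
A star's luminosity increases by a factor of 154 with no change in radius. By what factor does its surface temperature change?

P ∝ T⁴ ⇒ T ∝ P^(1/4), so T scales by (154)^(1/4) = 3.52.

factor ≈ 3.52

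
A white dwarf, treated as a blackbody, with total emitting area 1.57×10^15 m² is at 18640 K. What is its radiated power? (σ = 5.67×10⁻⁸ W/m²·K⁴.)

P = σAT⁴ = 5.67×10⁻⁸ × 1.57×10^15 × (18640)⁴ = 5.67×10⁻⁸ × 1.57×10^15 × 1.21×10^17.
P = 1.07×10^25 W.

P ≈ 1.07×10^25 W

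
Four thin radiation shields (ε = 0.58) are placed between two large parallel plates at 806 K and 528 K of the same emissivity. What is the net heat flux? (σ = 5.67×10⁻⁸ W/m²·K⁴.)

Each of the 5 gaps contributes resistance (2/ε − 1) = 2/0.58 − 1 = 2.448; total = 12.24.
q = σ(T₁⁴ − T₂⁴) / 12.24 = 5.67×10⁻⁸ × 3.44×10^11 / 12.24 = 1590 W/m².

q ≈ 1590 W/m²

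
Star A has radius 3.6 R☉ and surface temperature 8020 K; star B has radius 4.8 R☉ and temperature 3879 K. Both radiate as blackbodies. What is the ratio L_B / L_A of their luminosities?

L = 4πR²σT⁴ ∝ R²T⁴, so L_B/L_A = (4.8/3.6)² × (3879/8020)⁴ = 1.78 × 0.0547 = 0.0973.

L_B/L_A ≈ 0.0973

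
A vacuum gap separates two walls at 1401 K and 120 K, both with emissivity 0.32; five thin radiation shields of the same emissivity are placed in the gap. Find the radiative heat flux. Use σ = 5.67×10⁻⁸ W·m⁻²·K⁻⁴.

q ≈ 6930 W/m²

Each of the 6 gaps contributes resistance (2/ε − 1) = 2/0.32 − 1 = 5.250; total = 31.50.
q = σ(T₁⁴ − T₂⁴) / 31.50 = 5.67×10⁻⁸ × 3.85×10^12 / 31.50 = 6930 W/m².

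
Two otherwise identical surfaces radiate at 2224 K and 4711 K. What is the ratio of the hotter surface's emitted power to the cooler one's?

ratio ≈ 20.1

P ∝ T⁴, so the ratio is (4711/2224)⁴ = (2.118)⁴ = 20.1.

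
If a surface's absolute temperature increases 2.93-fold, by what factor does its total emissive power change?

factor ≈ 73.7

P ∝ T⁴, so the power scales as (2.93)⁴ = 73.7.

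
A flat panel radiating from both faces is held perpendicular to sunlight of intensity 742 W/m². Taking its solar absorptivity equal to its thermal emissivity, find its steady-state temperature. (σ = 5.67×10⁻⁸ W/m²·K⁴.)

Absorbed flux αS = emitted flux 2εσT⁴ per unit area; with α = ε this gives T = (S/2σ)^(1/4).
T = (742 / (2 × 5.67×10⁻⁸))^(1/4) = (6.54×10^9)^(1/4).
T = 284 K.

T ≈ 284 K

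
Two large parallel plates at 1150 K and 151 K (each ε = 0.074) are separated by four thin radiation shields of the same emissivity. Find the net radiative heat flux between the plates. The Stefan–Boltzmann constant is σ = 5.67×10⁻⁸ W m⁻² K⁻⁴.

q ≈ 762 W/m²

Each of the 5 gaps contributes resistance (2/ε − 1) = 2/0.074 − 1 = 26.03; total = 130.1.
q = σ(T₁⁴ − T₂⁴) / 130.1 = 5.67×10⁻⁸ × 1.75×10^12 / 130.1 = 762 W/m².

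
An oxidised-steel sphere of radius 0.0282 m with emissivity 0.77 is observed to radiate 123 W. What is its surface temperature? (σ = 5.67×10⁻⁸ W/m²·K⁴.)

T ≈ 729 K

A = 4πr² = 4π × (0.0282)² = 9.99×10^-3 m².
From P = εσAT⁴, T = (P / εσA)^(1/4) = (123 / (0.77 × 5.67×10⁻⁸ × 9.99×10^-3))^(1/4).
T = (2.82×10^11)^(1/4) = 729 K.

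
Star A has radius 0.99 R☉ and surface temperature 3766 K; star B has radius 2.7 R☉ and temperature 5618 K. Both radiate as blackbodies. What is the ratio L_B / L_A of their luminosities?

L_B/L_A ≈ 36.8

L = 4πR²σT⁴ ∝ R²T⁴, so L_B/L_A = (2.7/0.99)² × (5618/3766)⁴ = 7.44 × 4.95 = 36.8.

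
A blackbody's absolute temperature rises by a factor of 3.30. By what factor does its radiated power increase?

P ∝ T⁴, so the power scales as (3.30)⁴ = 119.

factor ≈ 119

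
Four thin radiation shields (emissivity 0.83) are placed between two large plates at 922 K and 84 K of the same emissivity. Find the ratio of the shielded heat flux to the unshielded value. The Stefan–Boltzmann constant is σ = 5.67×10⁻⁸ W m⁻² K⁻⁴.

With N identical shields there are N+1 = 5 gaps in series, each with the same radiative resistance, so the flux falls to 1/(N+1) of its unshielded value.

ratio ≈ 0.200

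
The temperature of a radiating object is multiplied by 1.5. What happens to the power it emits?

P ∝ T⁴, so the power scales as (1.5)⁴ = 5.06.

factor ≈ 5.06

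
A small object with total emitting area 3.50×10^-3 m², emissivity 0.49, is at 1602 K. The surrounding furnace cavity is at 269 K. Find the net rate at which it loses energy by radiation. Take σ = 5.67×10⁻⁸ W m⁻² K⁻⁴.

Q ≈ 640 W

Q = εσA(T⁴ − T_s⁴). T⁴ − T_s⁴ = (1602)⁴ − (269)⁴ = 6.59×10^12 − 5.24×10^9 = 6.58×10^12 K⁴.
Q = 0.49 × 5.67×10⁻⁸ × 3.50×10^-3 × 6.58×10^12 = 640 W.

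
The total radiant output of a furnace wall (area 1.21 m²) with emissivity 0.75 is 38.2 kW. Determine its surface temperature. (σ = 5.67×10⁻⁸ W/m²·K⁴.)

T ≈ 928 K

From P = εσAT⁴, T = (P / εσA)^(1/4) = (38200 / (0.75 × 5.67×10⁻⁸ × 1.21))^(1/4).
T = (7.42×10^11)^(1/4) = 928 K.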